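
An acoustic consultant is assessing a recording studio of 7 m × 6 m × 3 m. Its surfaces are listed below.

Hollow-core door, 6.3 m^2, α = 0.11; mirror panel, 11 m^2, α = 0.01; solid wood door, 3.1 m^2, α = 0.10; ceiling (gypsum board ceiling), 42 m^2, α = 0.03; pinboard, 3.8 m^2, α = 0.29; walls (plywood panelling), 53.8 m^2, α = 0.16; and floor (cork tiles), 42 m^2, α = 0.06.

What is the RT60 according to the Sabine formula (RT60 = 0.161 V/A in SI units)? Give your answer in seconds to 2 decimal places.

1.39 seconds

A = Σ Sᵢαᵢ = 6.3×0.11 + 11×0.01 + 3.1×0.10 + 42×0.03 + 3.8×0.29 + 53.8×0.16 + 42×0.06 = 14.603 sabins.
Volume V = 7 × 6 × 3 = 126 m³.
T = 0.161 V/A = 0.161·126/14.603 = 1.39 s.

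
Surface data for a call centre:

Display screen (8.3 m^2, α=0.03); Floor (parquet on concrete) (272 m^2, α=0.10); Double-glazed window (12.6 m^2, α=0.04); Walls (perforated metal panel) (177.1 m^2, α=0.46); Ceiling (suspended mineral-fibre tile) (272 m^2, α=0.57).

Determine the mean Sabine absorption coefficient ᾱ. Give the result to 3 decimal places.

Total surface area S = 742.0 m^2.
Σ(Sᵢαᵢ) = 8.3*0.03 + 272*0.10 + 12.6*0.04 + 177.1*0.46 + 272*0.57 = 264.459.
ᾱ = 264.459 / 742.0 = 0.356.

0.356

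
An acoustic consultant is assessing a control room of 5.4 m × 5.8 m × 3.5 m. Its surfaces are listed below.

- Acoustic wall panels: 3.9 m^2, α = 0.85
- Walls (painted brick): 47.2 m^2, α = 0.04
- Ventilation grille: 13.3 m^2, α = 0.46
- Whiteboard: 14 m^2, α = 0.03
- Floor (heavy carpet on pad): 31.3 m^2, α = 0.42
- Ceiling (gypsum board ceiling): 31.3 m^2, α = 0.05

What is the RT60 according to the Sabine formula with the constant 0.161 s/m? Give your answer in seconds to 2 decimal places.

Equivalent absorption area: A = 3.9×0.85 + 47.2×0.04 + 13.3×0.46 + 14×0.03 + 31.3×0.42 + 31.3×0.05 = 26.452 m^2.
V = 5.4·5.8·3.5 = 109.62 m³.
RT60 = 0.161 · V / A = 0.161 × 109.62 / 26.452 = 0.67 s.

0.67 s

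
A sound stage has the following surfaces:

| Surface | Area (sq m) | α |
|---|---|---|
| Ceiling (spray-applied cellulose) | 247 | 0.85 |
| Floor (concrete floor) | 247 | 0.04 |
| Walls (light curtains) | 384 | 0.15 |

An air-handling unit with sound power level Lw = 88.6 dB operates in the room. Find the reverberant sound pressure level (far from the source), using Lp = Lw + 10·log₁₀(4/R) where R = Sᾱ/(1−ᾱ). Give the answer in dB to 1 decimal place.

68.5 dB

Σ(Sᵢαᵢ) = 247·0.85 + 247·0.04 + 384·0.15 = 277.430; total area S = 878.0 sq m.
ᾱ = 0.3160, so room constant R = A/(1−ᾱ) = 405.599 sq m.
Lp = Lw + 10 log₁₀(4/R) = 88.6 -20.06 = 68.5 dB.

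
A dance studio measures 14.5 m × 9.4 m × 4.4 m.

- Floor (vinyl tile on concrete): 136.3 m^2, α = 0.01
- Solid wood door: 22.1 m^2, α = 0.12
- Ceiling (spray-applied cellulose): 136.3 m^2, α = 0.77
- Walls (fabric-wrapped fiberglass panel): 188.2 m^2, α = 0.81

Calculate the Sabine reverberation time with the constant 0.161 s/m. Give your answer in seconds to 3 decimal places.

0.369 seconds

A = Σ Sᵢαᵢ = 136.3*0.01 + 22.1*0.12 + 136.3*0.77 + 188.2*0.81 = 261.408 sabins.
V = 14.5·9.4·4.4 = 599.72 m³.
Sabine: RT60 = 0.161 × 599.72 / 261.408 = 0.369 s.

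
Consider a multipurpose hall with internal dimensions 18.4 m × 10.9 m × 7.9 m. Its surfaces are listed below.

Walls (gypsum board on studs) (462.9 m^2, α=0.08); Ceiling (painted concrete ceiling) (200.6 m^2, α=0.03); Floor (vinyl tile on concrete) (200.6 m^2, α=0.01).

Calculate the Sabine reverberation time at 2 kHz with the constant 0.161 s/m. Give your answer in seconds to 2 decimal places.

5.66 s

Summing Sᵢαᵢ: 37.032 + 6.018 + 2.006 → A = 45.056 sabins.
V = 18.4·10.9·7.9 = 1584.424 m³.
T = 0.161 V/A = 0.161·1584.424/45.056 = 5.66 s.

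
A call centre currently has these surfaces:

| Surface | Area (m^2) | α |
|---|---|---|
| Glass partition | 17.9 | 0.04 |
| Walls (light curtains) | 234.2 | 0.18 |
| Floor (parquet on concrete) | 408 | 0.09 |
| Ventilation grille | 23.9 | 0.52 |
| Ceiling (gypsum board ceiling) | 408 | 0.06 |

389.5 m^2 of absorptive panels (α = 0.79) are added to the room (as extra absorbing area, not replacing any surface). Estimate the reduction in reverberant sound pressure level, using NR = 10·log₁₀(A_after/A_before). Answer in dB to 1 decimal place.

Equivalent absorption area: A_before = 17.9·0.04 + 234.2·0.18 + 408·0.09 + 23.9·0.52 + 408·0.06 = 116.500 m^2.
Treatment contributes 389.5·0.79 = 307.705 sabins.
New total A_after = 424.205 sabins.
NR = 10·log₁₀(424.205/116.500) = 5.6 dB.

5.6 dB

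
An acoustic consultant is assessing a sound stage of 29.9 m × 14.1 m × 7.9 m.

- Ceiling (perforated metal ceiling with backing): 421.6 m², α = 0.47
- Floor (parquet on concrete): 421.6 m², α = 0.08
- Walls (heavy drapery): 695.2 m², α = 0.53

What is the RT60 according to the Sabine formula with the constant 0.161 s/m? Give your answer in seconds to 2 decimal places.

Total absorption A = 421.6×0.47 + 421.6×0.08 + 695.2×0.53
  = 198.152 + 33.728 + 368.456 = 600.336 m² sabins.
V = 29.9·14.1·7.9 = 3330.561 m³.
Sabine: RT60 = 0.161 × 3330.561 / 600.336 = 0.89 s.

0.89 s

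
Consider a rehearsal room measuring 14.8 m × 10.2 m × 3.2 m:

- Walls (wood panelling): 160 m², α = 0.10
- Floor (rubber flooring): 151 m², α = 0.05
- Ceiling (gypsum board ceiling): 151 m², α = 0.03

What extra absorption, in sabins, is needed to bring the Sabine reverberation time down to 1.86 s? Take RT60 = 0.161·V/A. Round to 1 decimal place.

13.7 sabins

Summing Sᵢαᵢ: 16.000 + 7.550 + 4.530 → A₁ = 28.080 sabins.
For T = 1.86 s, need A₂ = 0.161·V/T = 0.161·483.072/1.86 = 41.814 sabins.
ΔA = A₂ − A₁ = 41.814 − 28.080 = 13.7 sabins.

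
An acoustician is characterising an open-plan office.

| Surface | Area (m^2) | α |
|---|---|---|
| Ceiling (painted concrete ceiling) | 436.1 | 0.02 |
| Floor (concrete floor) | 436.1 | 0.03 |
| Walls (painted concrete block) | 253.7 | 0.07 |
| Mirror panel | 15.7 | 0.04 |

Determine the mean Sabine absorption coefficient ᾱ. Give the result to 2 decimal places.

S = Σ Sᵢ = 436.1 + 436.1 + 253.7 + 15.7 = 1141.6 m^2.
A = 436.1×0.02 + 436.1×0.03 + 253.7×0.07 + 15.7×0.04 = 40.192 sabins.
ᾱ = A/S = 0.04.

0.04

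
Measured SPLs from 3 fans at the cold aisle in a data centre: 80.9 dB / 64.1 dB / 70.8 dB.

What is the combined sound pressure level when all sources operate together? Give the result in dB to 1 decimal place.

Converting to relative power and adding: 10^(80.9/10) + 10^(64.1/10) + 10^(70.8/10) = 1.376e+08.
Combined level = 10 log₁₀(1.376e+08) = 81.4 dB.

81.4 dB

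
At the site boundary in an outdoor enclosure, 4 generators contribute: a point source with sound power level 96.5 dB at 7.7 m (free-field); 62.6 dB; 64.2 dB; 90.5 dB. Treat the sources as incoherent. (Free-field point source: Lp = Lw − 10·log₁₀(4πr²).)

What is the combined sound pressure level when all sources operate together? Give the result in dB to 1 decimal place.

Source at 7.7 m: Lp = 96.5 − 10·log₁₀(4π·7.7²) = 96.5 − 10·log₁₀(745.060) = 67.8 dB.
Converting to relative power and adding: 10^(67.8/10) + 10^(62.6/10) + 10^(64.2/10) + 10^(90.5/10) = 1.132e+09.
Combined level = 10 log₁₀(1.132e+09) = 90.5 dB.

90.5 dB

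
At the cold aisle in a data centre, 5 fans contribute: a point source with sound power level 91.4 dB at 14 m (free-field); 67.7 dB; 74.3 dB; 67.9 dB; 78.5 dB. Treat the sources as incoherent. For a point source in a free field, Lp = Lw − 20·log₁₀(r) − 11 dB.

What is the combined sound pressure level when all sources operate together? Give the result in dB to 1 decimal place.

Source at 14 m: Lp = 91.4 − 20·log₁₀(14) − 11 = 57.5 dB.
Σ 10^(Lᵢ/10) = 1.103e+08.
Back to dB: 10·log₁₀ Σ = 80.4 dB.

80.4 dB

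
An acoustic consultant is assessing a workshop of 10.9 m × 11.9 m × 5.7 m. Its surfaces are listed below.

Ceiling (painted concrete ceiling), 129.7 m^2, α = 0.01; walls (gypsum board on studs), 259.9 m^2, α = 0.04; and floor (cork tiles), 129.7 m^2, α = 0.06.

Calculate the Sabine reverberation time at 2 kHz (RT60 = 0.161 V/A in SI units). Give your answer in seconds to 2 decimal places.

Summing Sᵢαᵢ: 1.297 + 10.396 + 7.782 → A = 19.475 sabins.
V = 10.9·11.9·5.7 = 739.347 m³.
Sabine: RT60 = 0.161 × 739.347 / 19.475 = 6.11 s.

6.11 s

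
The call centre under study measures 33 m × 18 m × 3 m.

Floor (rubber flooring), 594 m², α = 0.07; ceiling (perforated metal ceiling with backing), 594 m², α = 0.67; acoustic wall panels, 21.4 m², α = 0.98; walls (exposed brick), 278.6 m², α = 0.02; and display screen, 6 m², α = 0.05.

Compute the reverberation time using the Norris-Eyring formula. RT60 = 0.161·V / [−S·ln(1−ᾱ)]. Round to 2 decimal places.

S = Σ Sᵢ = 1494.0 m².
Σ(Sᵢαᵢ) = 594×0.07 + 594×0.67 + 21.4×0.98 + 278.6×0.02 + 6×0.05 = 466.404.
Mean coefficient ᾱ = A/S = 0.3122.
Eyring denominator: −S ln(1−ᾱ) = 559.140.
V = 33 × 18 × 3 = 1782 m³.
T = 0.161·V/[−S·ln(1−ᾱ)] = 0.161·1782/559.140 = 0.51 s.

0.51 s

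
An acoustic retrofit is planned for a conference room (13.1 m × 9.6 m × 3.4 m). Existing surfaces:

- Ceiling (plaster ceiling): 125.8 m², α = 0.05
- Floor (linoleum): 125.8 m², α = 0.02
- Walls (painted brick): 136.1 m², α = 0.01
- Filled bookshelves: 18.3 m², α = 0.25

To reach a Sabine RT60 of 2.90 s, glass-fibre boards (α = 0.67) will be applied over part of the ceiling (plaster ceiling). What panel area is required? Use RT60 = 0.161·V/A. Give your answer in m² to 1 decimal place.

A₁ = Σ Sᵢαᵢ = 125.8×0.05 + 125.8×0.02 + 136.1×0.01 + 18.3×0.25 = 14.742 sabins.
V = 427.584 m³. Target absorption A₂ = 0.161 × 427.584 / 2.90 = 23.738 sabins.
ΔA needed = 23.738 − 14.742 = 8.996 sabins.
Net gain per m²: Δα = 0.67 − 0.05 = 0.62.
Area = ΔA/Δα = 8.996/0.62 = 14.5 m².

14.5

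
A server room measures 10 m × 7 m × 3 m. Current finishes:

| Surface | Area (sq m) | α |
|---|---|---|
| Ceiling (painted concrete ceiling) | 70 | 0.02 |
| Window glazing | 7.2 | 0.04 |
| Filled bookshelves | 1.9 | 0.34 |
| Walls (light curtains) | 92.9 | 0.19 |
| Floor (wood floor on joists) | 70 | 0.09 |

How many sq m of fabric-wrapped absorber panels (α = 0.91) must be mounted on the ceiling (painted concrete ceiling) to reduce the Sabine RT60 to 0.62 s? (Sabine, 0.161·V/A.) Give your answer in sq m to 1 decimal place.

31.7

Total absorption A₁ = 70·0.02 + 7.2·0.04 + 1.9·0.34 + 92.9·0.19 + 70·0.09
  = 1.400 + 0.288 + 0.646 + 17.651 + 6.300 = 26.285 sq m sabins.
V = 210 m³. Target absorption A₂ = 0.161 × 210 / 0.62 = 54.532 sabins.
ΔA needed = 54.532 − 26.285 = 28.247 sabins.
Each sq m of panel replacing the ceiling (painted concrete ceiling) adds (0.91 − 0.02) = 0.89 sabins.
Panel area = 28.247 / 0.89 = 31.7 sq m.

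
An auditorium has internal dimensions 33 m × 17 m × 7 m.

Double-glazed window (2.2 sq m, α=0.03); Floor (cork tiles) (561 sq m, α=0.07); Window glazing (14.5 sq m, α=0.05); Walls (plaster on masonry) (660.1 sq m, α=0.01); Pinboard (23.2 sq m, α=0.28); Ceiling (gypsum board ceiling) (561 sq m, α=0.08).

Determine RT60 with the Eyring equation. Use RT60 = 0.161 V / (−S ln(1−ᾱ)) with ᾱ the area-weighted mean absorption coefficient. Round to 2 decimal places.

S = Σ Sᵢ = 1822.0 sq m.
Σ(Sᵢαᵢ) = 2.2·0.03 + 561·0.07 + 14.5·0.05 + 660.1·0.01 + 23.2·0.28 + 561·0.08 = 98.038.
Mean coefficient ᾱ = A/S = 0.0538.
Eyring denominator: −S ln(1−ᾱ) = 100.759.
V = 33 × 17 × 7 = 3927 m³.
T = 0.161·V/[−S·ln(1−ᾱ)] = 0.161·3927/100.759 = 6.27 s.

6.27 s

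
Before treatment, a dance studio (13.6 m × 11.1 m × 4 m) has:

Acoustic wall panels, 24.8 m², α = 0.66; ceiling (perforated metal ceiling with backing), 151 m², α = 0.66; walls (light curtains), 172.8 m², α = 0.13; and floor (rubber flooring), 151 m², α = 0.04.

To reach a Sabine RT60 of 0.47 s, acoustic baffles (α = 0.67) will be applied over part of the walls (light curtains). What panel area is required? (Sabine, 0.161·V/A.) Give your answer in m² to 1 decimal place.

115.4

Equivalent absorption area: A₁ = 24.8×0.66 + 151×0.66 + 172.8×0.13 + 151×0.04 = 144.532 m².
Required A₂ = 0.161·603.84/0.47 = 206.847 sabins.
Absorption to add: 206.847 − 144.532 = 62.315 sabins.
Net gain per m²: Δα = 0.67 − 0.13 = 0.54.
Panel area = 62.315 / 0.54 = 115.4 m².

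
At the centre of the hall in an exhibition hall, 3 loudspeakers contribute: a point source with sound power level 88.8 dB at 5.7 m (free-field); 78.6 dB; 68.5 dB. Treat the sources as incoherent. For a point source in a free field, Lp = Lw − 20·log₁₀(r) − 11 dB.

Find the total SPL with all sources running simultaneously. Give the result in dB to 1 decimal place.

Source at 5.7 m: Lp = 88.8 − 20·log₁₀(5.7) − 11 = 62.7 dB.
Converting to relative power and adding: 10^(62.7/10) + 10^(78.6/10) + 10^(68.5/10) = 8.139e+07.
Back to dB: 10·log₁₀ Σ = 79.1 dB.

79.1 dB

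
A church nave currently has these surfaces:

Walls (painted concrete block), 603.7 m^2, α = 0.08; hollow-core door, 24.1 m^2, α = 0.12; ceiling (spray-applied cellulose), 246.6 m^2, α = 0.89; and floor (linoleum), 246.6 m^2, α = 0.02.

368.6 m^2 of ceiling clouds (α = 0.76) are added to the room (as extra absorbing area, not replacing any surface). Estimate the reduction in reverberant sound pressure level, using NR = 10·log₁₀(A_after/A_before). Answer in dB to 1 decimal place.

3.0 dB

Equivalent absorption area: A_before = 603.7×0.08 + 24.1×0.12 + 246.6×0.89 + 246.6×0.02 = 275.594 m^2.
Added absorption = 368.6 × 0.76 = 280.136 sabins.
New total A_after = 555.730 sabins.
NR = 10·log₁₀(555.730/275.594) = 3.0 dB.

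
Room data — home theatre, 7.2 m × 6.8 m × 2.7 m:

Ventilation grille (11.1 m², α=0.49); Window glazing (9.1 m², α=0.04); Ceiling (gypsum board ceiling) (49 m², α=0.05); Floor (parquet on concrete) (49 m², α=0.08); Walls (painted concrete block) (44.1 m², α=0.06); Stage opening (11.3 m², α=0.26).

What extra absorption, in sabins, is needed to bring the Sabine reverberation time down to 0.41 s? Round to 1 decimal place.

Equivalent absorption area: A₁ = 11.1*0.49 + 9.1*0.04 + 49*0.05 + 49*0.08 + 44.1*0.06 + 11.3*0.26 = 17.757 m².
Target A₂ = 0.161·132.192/0.41 = 51.910 sabins (V = 132.192 m³).
Shortfall: 51.910 − 17.757 = 34.2 sabins.

34.2 sabins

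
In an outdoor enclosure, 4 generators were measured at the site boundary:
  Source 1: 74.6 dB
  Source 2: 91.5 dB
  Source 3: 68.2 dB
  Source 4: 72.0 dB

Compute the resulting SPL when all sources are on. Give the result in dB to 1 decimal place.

91.7 dB

Sum in the linear (power) domain: Σ 10^(Lᵢ/10) = 10^(74.6/10) + 10^(91.5/10) + 10^(68.2/10) + 10^(72.0/10) = 1.464e+09.
L_total = 10·log₁₀(1.464e+09) = 91.7 dB.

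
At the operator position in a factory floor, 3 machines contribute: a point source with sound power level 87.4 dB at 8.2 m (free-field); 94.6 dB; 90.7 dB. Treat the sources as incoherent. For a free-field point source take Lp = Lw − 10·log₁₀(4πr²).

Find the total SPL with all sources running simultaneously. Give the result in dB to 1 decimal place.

96.1 dB

Source at 8.2 m: Lp = 87.4 − 10·log₁₀(4π·8.2²) = 87.4 − 10·log₁₀(844.963) = 58.1 dB.
Sum in the linear (power) domain: Σ 10^(Lᵢ/10) = 10^(58.1/10) + 10^(94.6/10) + 10^(90.7/10) = 4.06e+09.
Combined level = 10 log₁₀(4.06e+09) = 96.1 dB.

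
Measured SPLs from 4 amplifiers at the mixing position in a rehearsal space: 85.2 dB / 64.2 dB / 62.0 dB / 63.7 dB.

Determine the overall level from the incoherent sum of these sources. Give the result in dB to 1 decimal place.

85.3 dB

Σ 10^(Lᵢ/10) = 3.377e+08.
Back to dB: 10·log₁₀ Σ = 85.3 dB.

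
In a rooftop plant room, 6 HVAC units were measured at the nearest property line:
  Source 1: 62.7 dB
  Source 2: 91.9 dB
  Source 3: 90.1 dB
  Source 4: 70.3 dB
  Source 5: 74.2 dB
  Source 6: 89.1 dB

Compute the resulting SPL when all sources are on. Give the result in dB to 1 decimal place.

Sum in the linear (power) domain: Σ 10^(Lᵢ/10) = 10^(62.7/10) + 10^(91.9/10) + 10^(90.1/10) + 10^(70.3/10) + 10^(74.2/10) + 10^(89.1/10) = 3.424e+09.
Combined level = 10 log₁₀(3.424e+09) = 95.3 dB.

95.3 dB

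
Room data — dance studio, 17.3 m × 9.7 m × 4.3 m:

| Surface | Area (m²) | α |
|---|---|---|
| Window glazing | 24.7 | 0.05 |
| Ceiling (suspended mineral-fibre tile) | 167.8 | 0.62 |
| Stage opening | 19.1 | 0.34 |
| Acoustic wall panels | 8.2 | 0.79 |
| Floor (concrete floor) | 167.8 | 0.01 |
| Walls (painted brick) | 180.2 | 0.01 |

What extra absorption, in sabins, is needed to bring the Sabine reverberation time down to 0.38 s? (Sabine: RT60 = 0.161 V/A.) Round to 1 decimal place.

Total absorption A₁ = 24.7·0.05 + 167.8·0.62 + 19.1·0.34 + 8.2·0.79 + 167.8·0.01 + 180.2·0.01
  = 1.235 + 104.036 + 6.494 + 6.478 + 1.678 + 1.802 = 121.723 m² sabins.
V = 721.583 m³. Required absorption A₂ = 0.161 × 721.583 / 0.38 = 305.723 sabins.
Shortfall: 305.723 − 121.723 = 184.0 sabins.

184.0 sabins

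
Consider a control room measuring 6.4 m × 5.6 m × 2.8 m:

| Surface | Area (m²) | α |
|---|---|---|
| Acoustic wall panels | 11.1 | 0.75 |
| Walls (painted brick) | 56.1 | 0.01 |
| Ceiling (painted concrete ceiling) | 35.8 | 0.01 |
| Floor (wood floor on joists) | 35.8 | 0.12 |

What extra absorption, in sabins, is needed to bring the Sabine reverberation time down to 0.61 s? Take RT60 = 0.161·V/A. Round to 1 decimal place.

A₁ = Σ Sᵢαᵢ = 11.1×0.75 + 56.1×0.01 + 35.8×0.01 + 35.8×0.12 = 13.540 sabins.
V = 100.352 m³. Required absorption A₂ = 0.161 × 100.352 / 0.61 = 26.486 sabins.
Shortfall: 26.486 − 13.540 = 12.9 sabins.

12.9 sabins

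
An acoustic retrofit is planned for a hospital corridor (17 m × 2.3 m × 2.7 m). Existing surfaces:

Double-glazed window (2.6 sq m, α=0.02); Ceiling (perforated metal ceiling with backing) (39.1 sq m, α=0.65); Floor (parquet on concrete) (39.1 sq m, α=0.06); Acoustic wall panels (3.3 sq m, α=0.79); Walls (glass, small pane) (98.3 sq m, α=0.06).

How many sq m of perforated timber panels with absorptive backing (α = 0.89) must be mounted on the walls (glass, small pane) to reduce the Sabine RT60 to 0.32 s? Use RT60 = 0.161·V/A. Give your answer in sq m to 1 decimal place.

20.2

Equivalent absorption area: A₁ = 2.6×0.02 + 39.1×0.65 + 39.1×0.06 + 3.3×0.79 + 98.3×0.06 = 36.318 sq m.
V = 105.57 m³. Target absorption A₂ = 0.161 × 105.57 / 0.32 = 53.115 sabins.
ΔA needed = 53.115 − 36.318 = 16.797 sabins.
Each sq m of panel replacing the walls (glass, small pane) adds (0.89 − 0.06) = 0.83 sabins.
Panel area = 16.797 / 0.83 = 20.2 sq m.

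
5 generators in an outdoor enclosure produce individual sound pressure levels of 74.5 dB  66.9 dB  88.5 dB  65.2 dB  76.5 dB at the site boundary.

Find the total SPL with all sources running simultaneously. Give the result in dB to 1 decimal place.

89.0 dB

Σ 10^(Lᵢ/10) = 7.89e+08.
Back to dB: 10·log₁₀ Σ = 89.0 dB.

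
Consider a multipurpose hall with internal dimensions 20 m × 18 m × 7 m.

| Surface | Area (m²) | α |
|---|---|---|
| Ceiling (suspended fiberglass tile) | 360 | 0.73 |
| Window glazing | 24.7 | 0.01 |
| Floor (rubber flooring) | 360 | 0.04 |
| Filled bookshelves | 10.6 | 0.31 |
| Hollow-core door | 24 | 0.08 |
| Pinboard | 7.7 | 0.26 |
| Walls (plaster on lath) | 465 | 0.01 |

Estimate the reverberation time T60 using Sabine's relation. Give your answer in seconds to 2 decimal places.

1.40 s

Equivalent absorption area: A = 360×0.73 + 24.7×0.01 + 360×0.04 + 10.6×0.31 + 24×0.08 + 7.7×0.26 + 465×0.01 = 289.305 m².
Volume V = 20 × 18 × 7 = 2520 m³.
T = 0.161 V/A = 0.161·2520/289.305 = 1.40 s.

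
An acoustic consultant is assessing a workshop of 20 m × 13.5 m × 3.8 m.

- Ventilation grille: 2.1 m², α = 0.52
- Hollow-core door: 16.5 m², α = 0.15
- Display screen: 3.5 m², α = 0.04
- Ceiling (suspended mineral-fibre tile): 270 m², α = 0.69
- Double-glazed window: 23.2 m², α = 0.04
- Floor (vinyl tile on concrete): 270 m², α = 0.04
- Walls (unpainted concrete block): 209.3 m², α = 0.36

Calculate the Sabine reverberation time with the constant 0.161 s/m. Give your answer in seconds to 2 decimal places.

0.60 seconds

Equivalent absorption area: A = 2.1×0.52 + 16.5×0.15 + 3.5×0.04 + 270×0.69 + 23.2×0.04 + 270×0.04 + 209.3×0.36 = 277.083 m².
V = 20·13.5·3.8 = 1026 m³.
Sabine: RT60 = 0.161 × 1026 / 277.083 = 0.60 s.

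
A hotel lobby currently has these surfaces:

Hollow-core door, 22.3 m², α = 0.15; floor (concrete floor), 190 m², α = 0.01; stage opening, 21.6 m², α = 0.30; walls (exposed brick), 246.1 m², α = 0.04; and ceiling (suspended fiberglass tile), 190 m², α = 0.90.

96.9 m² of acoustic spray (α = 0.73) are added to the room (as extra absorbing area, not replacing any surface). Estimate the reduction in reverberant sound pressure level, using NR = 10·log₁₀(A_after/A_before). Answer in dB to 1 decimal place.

1.4 dB

Equivalent absorption area: A_before = 22.3×0.15 + 190×0.01 + 21.6×0.30 + 246.1×0.04 + 190×0.90 = 192.569 m².
Added absorption = 96.9 × 0.73 = 70.737 sabins.
New total A_after = 263.306 sabins.
NR = 10·log₁₀(263.306/192.569) = 1.4 dB.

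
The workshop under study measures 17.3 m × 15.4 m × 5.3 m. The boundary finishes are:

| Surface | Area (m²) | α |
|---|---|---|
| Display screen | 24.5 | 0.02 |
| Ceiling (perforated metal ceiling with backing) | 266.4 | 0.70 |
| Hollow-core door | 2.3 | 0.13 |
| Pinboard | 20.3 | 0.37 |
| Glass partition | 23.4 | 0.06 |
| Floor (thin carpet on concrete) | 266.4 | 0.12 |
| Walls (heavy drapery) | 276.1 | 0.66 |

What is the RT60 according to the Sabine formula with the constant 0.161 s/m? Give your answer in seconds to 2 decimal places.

0.55 seconds

Total absorption A = 24.5×0.02 + 266.4×0.70 + 2.3×0.13 + 20.3×0.37 + 23.4×0.06 + 266.4×0.12 + 276.1×0.66
  = 0.490 + 186.480 + 0.299 + 7.511 + 1.404 + 31.968 + 182.226 = 410.378 m² sabins.
Volume V = 17.3 × 15.4 × 5.3 = 1412.026 m³.
T = 0.161 V/A = 0.161·1412.026/410.378 = 0.55 s.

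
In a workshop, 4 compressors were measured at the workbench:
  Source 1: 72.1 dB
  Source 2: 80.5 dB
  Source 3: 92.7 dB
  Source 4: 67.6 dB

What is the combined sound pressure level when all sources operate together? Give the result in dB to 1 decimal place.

93.0 dB

Sum in the linear (power) domain: Σ 10^(Lᵢ/10) = 10^(72.1/10) + 10^(80.5/10) + 10^(92.7/10) + 10^(67.6/10) = 1.996e+09.
Back to dB: 10·log₁₀ Σ = 93.0 dB.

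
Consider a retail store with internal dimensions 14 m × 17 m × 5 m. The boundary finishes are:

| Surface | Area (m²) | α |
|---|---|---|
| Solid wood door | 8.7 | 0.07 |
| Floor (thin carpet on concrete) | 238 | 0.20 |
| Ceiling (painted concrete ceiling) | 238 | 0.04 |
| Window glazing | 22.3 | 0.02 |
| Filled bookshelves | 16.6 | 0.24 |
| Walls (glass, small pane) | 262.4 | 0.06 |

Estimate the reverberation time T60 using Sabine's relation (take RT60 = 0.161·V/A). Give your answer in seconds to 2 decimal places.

Summing Sᵢαᵢ: 0.609 + 47.600 + 9.520 + 0.446 + 3.984 + 15.744 → A = 77.903 sabins.
V = 14·17·5 = 1190 m³.
T = 0.161 V/A = 0.161·1190/77.903 = 2.46 s.

2.46 s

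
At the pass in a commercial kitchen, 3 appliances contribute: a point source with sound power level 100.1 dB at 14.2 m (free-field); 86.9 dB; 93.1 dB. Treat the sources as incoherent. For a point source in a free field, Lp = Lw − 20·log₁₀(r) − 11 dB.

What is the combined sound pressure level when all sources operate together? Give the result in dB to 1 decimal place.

Source at 14.2 m: Lp = 100.1 − 20·log₁₀(14.2) − 11 = 66.1 dB.
Converting to relative power and adding: 10^(66.1/10) + 10^(86.9/10) + 10^(93.1/10) = 2.536e+09.
Combined level = 10 log₁₀(2.536e+09) = 94.0 dB.

94.0 dB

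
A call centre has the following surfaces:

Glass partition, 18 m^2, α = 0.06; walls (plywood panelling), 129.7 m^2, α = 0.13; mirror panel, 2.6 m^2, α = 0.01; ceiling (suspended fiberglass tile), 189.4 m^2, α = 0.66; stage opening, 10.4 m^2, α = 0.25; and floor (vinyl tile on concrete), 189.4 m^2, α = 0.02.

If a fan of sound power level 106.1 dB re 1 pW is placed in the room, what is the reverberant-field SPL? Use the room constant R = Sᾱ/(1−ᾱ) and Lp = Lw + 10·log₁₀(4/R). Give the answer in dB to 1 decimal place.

A = 149.359 sabins; S = 539.5 m^2.
ᾱ = 0.2768, so room constant R = A/(1−ᾱ) = 206.525 m^2.
Lp = 106.1 + 10·log₁₀(4/206.525) = 106.1 + (-17.13) = 89.0 dB.

89.0 dB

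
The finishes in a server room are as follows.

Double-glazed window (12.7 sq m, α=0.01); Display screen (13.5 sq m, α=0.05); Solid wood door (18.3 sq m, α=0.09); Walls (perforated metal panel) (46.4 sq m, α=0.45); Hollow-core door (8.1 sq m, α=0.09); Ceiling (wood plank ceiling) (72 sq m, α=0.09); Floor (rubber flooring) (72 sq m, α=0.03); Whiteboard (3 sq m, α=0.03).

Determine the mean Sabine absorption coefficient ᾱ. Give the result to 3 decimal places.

0.133

Total surface area S = 246.0 sq m.
Σ(Sᵢαᵢ) = 12.7·0.01 + 13.5·0.05 + 18.3·0.09 + 46.4·0.45 + 8.1·0.09 + 72·0.09 + 72·0.03 + 3·0.03 = 32.788.
ᾱ = 32.788 / 246.0 = 0.133.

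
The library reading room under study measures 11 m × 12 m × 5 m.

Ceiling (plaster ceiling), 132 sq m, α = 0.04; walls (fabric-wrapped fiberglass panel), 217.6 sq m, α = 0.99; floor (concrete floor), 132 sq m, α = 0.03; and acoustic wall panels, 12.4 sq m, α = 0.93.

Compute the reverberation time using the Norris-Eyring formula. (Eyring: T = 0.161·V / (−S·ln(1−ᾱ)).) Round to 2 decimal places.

S = Σ Sᵢ = 494.0 sq m.
Absorption A = 132·0.04 + 217.6·0.99 + 132·0.03 + 12.4·0.93 = 236.196 sabins.
ᾱ = 236.196 / 494.0 = 0.4781.
−S·ln(1−ᾱ) = −494.0 × ln(1 − 0.4781) = 321.238.
V = 11 × 12 × 5 = 660 m³.
RT60 = 0.161 × 660 / 321.238 = 0.33 s.

0.33 s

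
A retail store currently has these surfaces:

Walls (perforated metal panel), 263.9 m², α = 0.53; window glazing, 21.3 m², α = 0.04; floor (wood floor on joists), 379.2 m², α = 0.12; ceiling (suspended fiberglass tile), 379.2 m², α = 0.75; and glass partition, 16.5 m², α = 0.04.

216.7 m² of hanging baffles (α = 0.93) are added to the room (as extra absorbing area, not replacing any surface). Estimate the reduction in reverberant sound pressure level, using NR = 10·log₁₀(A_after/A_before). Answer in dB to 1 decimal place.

1.5 dB

Summing Sᵢαᵢ: 139.867 + 0.852 + 45.504 + 284.400 + 0.660 → A_before = 471.283 sabins.
Added absorption = 216.7 × 0.93 = 201.531 sabins.
A_after = 471.283 + 201.531 = 672.814 sabins.
NR = 10·log₁₀(672.814/471.283) = 1.5 dB.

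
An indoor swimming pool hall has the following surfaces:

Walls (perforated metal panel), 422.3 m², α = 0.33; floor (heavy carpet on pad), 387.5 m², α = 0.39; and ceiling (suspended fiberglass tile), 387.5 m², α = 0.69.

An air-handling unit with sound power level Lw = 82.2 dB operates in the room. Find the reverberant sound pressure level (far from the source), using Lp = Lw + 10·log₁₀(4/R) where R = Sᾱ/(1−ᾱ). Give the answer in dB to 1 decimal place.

Σ(Sᵢαᵢ) = 422.3·0.33 + 387.5·0.39 + 387.5·0.69 = 557.859; total area S = 1197.3 m².
ᾱ = 0.4659, so room constant R = A/(1−ᾱ) = 1044.484 m².
Lp = Lw + 10 log₁₀(4/R) = 82.2 -24.17 = 58.0 dB.

58.0 dB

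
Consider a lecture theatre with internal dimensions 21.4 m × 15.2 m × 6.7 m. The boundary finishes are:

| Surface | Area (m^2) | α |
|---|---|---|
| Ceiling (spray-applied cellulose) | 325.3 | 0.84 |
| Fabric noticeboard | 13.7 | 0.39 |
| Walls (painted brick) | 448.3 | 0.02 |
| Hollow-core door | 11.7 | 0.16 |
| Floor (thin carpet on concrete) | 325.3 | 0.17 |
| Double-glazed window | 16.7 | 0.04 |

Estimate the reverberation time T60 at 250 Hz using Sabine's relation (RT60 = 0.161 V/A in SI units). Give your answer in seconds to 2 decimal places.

1.02 sec

A = Σ Sᵢαᵢ = 325.3×0.84 + 13.7×0.39 + 448.3×0.02 + 11.7×0.16 + 325.3×0.17 + 16.7×0.04 = 345.402 sabins.
Room volume: 2179.376 m³.
T = 0.161 V/A = 0.161·2179.376/345.402 = 1.02 s.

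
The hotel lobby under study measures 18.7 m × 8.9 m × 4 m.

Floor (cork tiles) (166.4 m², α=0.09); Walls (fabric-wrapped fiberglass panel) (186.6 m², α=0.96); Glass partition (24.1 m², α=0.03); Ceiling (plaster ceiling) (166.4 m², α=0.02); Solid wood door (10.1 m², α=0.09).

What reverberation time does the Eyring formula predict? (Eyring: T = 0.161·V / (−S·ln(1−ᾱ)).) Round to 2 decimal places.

Total surface area S = 166.4 + 186.6 + 24.1 + 166.4 + 10.1 = 553.6 m².
Absorption A = 166.4×0.09 + 186.6×0.96 + 24.1×0.03 + 166.4×0.02 + 10.1×0.09 = 199.072 sabins.
Mean coefficient ᾱ = A/S = 0.3596.
−S·ln(1−ᾱ) = −553.6 × ln(1 − 0.3596) = 246.719.
V = 18.7 × 8.9 × 4 = 665.72 m³.
T = 0.161·V/[−S·ln(1−ᾱ)] = 0.161·665.72/246.719 = 0.43 s.

0.43 s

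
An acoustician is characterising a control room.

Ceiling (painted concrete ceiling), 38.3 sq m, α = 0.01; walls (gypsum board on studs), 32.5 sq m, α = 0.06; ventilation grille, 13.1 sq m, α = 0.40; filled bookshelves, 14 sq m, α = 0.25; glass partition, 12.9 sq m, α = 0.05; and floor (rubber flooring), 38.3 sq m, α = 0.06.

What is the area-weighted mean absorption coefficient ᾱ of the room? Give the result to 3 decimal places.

0.094

S = Σ Sᵢ = 38.3 + 32.5 + 13.1 + 14 + 12.9 + 38.3 = 149.1 sq m.
Σ(Sᵢαᵢ) = 38.3*0.01 + 32.5*0.06 + 13.1*0.40 + 14*0.25 + 12.9*0.05 + 38.3*0.06 = 14.016.
ᾱ = 14.016 / 149.1 = 0.094.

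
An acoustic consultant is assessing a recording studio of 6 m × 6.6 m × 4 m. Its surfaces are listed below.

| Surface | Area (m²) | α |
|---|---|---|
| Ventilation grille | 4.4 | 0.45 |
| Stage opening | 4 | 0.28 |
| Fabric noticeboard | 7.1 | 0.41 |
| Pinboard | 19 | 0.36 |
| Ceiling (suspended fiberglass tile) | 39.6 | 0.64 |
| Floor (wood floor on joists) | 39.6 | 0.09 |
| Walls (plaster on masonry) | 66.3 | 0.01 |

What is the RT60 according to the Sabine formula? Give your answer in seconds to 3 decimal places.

Equivalent absorption area: A = 4.4×0.45 + 4×0.28 + 7.1×0.41 + 19×0.36 + 39.6×0.64 + 39.6×0.09 + 66.3×0.01 = 42.422 m².
Volume V = 6 × 6.6 × 4 = 158.4 m³.
T = 0.161 V/A = 0.161·158.4/42.422 = 0.601 s.

0.601 seconds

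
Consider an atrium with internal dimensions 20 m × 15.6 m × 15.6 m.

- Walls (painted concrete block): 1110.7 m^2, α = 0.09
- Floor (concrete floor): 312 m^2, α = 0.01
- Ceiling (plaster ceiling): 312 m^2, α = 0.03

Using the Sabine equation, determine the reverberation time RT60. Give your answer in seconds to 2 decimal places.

6.97 seconds

Total absorption A = 1110.7*0.09 + 312*0.01 + 312*0.03
  = 99.963 + 3.120 + 9.360 = 112.443 m^2 sabins.
Room volume: 4867.2 m³.
RT60 = 0.161 · V / A = 0.161 × 4867.2 / 112.443 = 6.97 s.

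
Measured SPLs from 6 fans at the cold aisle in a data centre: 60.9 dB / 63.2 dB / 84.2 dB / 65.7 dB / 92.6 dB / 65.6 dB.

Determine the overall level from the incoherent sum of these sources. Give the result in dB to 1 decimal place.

Sum in the linear (power) domain: Σ 10^(Lᵢ/10) = 10^(60.9/10) + 10^(63.2/10) + 10^(84.2/10) + 10^(65.7/10) + 10^(92.6/10) + 10^(65.6/10) = 2.093e+09.
L_total = 10·log₁₀(2.093e+09) = 93.2 dB.

93.2 dB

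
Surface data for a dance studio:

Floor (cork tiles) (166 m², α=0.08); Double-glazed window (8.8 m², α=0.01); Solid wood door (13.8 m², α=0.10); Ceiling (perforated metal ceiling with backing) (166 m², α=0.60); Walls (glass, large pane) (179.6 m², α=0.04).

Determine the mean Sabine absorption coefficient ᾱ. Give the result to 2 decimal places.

0.23

Total surface area S = 534.2 m².
A = 166×0.08 + 8.8×0.01 + 13.8×0.10 + 166×0.60 + 179.6×0.04 = 121.532 sabins.
ᾱ = 121.532 / 534.2 = 0.23.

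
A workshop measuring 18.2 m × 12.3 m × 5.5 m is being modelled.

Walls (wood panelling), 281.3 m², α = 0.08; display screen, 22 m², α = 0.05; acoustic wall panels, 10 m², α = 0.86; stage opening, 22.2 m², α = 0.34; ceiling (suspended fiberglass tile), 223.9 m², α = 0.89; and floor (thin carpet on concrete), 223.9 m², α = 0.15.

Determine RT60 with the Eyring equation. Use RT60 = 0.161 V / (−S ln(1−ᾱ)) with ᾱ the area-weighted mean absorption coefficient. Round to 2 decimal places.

S = Σ Sᵢ = 783.3 m².
Σ(Sᵢαᵢ) = 281.3×0.08 + 22×0.05 + 10×0.86 + 22.2×0.34 + 223.9×0.89 + 223.9×0.15 = 272.608.
Mean coefficient ᾱ = A/S = 0.3480.
Eyring denominator: −S ln(1−ᾱ) = 335.026.
V = 18.2 × 12.3 × 5.5 = 1231.23 m³.
RT60 = 0.161 × 1231.23 / 335.026 = 0.59 s.

0.59 s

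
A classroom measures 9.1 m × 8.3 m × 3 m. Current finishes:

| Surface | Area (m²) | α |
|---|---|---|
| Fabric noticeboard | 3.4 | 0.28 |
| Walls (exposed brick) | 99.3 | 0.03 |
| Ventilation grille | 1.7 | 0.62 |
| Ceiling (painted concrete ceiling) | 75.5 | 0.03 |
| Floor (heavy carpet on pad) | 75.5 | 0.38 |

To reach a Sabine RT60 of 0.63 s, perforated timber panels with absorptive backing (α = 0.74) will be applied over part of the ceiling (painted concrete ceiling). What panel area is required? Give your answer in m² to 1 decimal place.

A₁ = Σ Sᵢαᵢ = 3.4*0.28 + 99.3*0.03 + 1.7*0.62 + 75.5*0.03 + 75.5*0.38 = 35.940 sabins.
V = 226.59 m³. Target absorption A₂ = 0.161 × 226.59 / 0.63 = 57.906 sabins.
Absorption to add: 57.906 − 35.940 = 21.966 sabins.
Net gain per m²: Δα = 0.74 − 0.03 = 0.71.
Panel area = 21.966 / 0.71 = 30.9 m².

30.9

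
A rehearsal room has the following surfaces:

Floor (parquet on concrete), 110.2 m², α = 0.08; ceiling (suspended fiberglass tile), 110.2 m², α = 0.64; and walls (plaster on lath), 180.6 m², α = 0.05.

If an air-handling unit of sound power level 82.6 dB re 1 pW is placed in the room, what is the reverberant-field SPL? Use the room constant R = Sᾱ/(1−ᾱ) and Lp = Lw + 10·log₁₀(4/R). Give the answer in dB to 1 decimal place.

Σ(Sᵢαᵢ) = 110.2·0.08 + 110.2·0.64 + 180.6·0.05 = 88.374; total area S = 401.0 m².
ᾱ = 0.2204, so room constant R = A/(1−ᾱ) = 113.358 m².
Lp = Lw + 10 log₁₀(4/R) = 82.6 -14.52 = 68.1 dB.

68.1 dB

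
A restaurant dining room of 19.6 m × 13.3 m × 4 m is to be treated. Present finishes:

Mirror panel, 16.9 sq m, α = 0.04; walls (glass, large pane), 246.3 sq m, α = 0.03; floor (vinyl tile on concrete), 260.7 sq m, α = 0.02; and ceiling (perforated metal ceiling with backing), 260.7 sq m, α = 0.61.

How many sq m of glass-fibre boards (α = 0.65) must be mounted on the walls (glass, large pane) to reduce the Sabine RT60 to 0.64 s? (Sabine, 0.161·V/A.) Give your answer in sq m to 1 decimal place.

145.2

Total absorption A₁ = 16.9*0.04 + 246.3*0.03 + 260.7*0.02 + 260.7*0.61
  = 0.676 + 7.389 + 5.214 + 159.027 = 172.306 sq m sabins.
V = 1042.72 m³. Target absorption A₂ = 0.161 × 1042.72 / 0.64 = 262.309 sabins.
Absorption to add: 262.309 − 172.306 = 90.003 sabins.
Each sq m of panel replacing the walls (glass, large pane) adds (0.65 − 0.03) = 0.62 sabins.
Panel area = 90.003 / 0.62 = 145.2 sq m.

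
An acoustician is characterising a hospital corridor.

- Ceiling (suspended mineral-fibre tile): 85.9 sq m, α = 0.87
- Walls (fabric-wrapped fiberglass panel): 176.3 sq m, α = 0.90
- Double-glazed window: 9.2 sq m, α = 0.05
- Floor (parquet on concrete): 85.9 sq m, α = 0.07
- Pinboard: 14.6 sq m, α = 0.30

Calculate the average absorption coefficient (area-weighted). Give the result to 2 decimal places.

0.66

Total surface area S = 371.9 sq m.
A = 85.9·0.87 + 176.3·0.90 + 9.2·0.05 + 85.9·0.07 + 14.6·0.30 = 244.256 sabins.
ᾱ = 244.256 / 371.9 = 0.66.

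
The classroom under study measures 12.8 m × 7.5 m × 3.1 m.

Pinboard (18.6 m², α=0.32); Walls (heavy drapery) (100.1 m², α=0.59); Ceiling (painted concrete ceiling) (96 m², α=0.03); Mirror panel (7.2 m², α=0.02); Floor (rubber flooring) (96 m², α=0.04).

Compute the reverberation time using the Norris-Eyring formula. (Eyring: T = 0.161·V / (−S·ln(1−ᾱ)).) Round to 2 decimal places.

0.59 s

Total surface area S = 18.6 + 100.1 + 96 + 7.2 + 96 = 317.9 m².
Absorption A = 18.6×0.32 + 100.1×0.59 + 96×0.03 + 7.2×0.02 + 96×0.04 = 71.875 sabins.
ᾱ = 71.875 / 317.9 = 0.2261.
−S·ln(1−ᾱ) = −317.9 × ln(1 − 0.2261) = 81.482.
V = 12.8 × 7.5 × 3.1 = 297.6 m³.
T = 0.161·V/[−S·ln(1−ᾱ)] = 0.161·297.6/81.482 = 0.59 s.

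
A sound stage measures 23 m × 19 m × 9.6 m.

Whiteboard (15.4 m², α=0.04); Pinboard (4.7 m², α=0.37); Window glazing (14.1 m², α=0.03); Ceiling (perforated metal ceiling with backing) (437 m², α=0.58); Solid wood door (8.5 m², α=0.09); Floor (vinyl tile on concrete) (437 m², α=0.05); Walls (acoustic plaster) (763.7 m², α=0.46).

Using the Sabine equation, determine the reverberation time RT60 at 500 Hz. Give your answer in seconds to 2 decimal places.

1.07 seconds

Summing Sᵢαᵢ: 0.616 + 1.739 + 0.423 + 253.460 + 0.765 + 21.850 + 351.302 → A = 630.155 sabins.
Volume V = 23 × 19 × 9.6 = 4195.2 m³.
RT60 = 0.161 · V / A = 0.161 × 4195.2 / 630.155 = 1.07 s.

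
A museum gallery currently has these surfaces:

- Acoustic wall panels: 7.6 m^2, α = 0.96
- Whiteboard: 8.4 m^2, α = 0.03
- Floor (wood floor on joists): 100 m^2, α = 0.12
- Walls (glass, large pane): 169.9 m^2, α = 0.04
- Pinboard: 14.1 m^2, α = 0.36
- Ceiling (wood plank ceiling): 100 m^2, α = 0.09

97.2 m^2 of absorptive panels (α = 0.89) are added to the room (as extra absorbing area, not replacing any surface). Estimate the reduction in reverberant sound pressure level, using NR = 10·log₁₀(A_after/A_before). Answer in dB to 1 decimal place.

5.0 dB

Summing Sᵢαᵢ: 7.296 + 0.252 + 12.000 + 6.796 + 5.076 + 9.000 → A_before = 40.420 sabins.
Added absorption = 97.2 × 0.89 = 86.508 sabins.
A_after = 40.420 + 86.508 = 126.928 sabins.
Reduction = 10 log₁₀(A_after/A_before) = 10 log₁₀(3.1402) = 5.0 dB.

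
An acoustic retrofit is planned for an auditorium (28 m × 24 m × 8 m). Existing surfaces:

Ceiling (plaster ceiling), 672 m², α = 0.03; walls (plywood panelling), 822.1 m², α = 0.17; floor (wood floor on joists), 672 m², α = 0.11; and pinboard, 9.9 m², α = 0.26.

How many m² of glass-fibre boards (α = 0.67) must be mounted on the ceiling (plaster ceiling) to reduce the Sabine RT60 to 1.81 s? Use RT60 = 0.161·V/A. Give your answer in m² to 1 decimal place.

Summing Sᵢαᵢ: 20.160 + 139.757 + 73.920 + 2.574 → A₁ = 236.411 sabins.
V = 5376 m³. Target absorption A₂ = 0.161 × 5376 / 1.81 = 478.197 sabins.
Absorption to add: 478.197 − 236.411 = 241.786 sabins.
Each m² of panel replacing the ceiling (plaster ceiling) adds (0.67 − 0.03) = 0.64 sabins.
Area = ΔA/Δα = 241.786/0.64 = 377.8 m².

377.8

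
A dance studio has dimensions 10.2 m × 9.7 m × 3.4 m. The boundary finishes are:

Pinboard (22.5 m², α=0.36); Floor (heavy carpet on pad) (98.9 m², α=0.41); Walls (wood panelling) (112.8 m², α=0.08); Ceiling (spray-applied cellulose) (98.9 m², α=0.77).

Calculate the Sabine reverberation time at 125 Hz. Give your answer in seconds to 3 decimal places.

0.405 sec

Equivalent absorption area: A = 22.5×0.36 + 98.9×0.41 + 112.8×0.08 + 98.9×0.77 = 133.826 m².
Room volume: 336.396 m³.
RT60 = 0.161 · V / A = 0.161 × 336.396 / 133.826 = 0.405 s.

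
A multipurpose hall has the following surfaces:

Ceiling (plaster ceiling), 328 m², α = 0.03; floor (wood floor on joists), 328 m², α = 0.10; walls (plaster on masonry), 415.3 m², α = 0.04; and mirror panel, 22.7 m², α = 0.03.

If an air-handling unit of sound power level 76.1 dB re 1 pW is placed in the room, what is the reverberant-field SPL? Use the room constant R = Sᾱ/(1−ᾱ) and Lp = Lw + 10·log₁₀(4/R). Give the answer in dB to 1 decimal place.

64.1 dB

Σ(Sᵢαᵢ) = 328·0.03 + 328·0.10 + 415.3·0.04 + 22.7·0.03 = 59.933; total area S = 1094.0 m².
ᾱ = 0.0548, so room constant R = A/(1−ᾱ) = 63.408 m².
Lp = Lw + 10 log₁₀(4/R) = 76.1 -12.00 = 64.1 dB.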